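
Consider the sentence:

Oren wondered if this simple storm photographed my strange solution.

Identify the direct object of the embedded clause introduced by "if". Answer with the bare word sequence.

my strange solution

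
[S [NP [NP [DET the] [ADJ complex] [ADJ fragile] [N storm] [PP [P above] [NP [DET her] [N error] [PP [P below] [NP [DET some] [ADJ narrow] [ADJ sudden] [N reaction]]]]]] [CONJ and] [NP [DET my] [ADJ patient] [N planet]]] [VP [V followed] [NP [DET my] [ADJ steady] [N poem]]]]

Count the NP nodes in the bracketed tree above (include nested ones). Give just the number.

Listing each NP by its span: [NP the complex fragile storm above her error below some narrow sudden reaction and my patient planet]; [NP the complex fragile storm above her error below some narrow sudden reaction]; [NP her error below some narrow sudden reaction]; [NP some narrow sudden reaction]; [NP my patient planet]; [NP my steady poem] — that makes 6.

6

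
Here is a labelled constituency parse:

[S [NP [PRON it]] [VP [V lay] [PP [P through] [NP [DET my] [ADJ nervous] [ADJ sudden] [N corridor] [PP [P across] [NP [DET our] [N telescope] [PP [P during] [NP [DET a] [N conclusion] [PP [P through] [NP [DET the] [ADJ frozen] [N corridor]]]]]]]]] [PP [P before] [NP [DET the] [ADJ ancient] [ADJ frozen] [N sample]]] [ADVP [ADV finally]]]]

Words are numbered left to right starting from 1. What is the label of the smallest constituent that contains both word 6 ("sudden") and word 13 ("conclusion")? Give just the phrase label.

NP

The smallest bracket enclosing both words is [NP my nervous sudden corridor across our telescope during a conclusion through the frozen corridor], so the label is NP.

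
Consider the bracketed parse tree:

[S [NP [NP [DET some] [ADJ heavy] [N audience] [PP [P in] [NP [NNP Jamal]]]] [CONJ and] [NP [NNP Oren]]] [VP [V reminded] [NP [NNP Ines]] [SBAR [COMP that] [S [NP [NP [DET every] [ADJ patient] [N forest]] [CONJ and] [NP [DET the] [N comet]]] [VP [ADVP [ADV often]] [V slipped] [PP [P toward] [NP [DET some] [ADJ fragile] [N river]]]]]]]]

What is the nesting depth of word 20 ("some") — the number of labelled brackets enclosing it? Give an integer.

8

Counting open brackets not yet closed at "some": [S [VP [SBAR [S [VP [PP [NP [DET = 8.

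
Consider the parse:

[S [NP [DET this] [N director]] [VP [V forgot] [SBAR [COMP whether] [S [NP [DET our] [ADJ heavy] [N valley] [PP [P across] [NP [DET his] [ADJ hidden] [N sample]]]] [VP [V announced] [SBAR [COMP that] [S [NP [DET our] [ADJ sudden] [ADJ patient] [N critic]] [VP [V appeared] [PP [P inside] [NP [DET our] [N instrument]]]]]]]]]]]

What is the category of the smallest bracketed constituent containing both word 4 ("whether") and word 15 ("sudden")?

SBAR

The smallest bracket enclosing both words is [SBAR whether our heavy valley across his hidden sample announced that our sudden patient critic appeared inside our instrument], so the label is SBAR.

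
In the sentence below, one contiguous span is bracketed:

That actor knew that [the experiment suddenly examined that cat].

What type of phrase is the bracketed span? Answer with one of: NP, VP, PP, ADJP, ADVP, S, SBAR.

"examined" is the head of the bracketed span, so the span is a clause: S.

S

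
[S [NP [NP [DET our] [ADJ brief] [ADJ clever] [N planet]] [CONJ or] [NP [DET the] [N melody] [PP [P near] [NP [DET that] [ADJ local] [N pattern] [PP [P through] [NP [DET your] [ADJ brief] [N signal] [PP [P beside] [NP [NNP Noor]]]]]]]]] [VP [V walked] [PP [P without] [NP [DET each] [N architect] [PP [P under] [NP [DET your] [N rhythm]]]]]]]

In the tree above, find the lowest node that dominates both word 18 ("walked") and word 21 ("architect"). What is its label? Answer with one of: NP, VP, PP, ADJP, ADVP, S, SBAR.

VP

The smallest bracket enclosing both words is [VP walked without each architect under your rhythm], so the label is VP.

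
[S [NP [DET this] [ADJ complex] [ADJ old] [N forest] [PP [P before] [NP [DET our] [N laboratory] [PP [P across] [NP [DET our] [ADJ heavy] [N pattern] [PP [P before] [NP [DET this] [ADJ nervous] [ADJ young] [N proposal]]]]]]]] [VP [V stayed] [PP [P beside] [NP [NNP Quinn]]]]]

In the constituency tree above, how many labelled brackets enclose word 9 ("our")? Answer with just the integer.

7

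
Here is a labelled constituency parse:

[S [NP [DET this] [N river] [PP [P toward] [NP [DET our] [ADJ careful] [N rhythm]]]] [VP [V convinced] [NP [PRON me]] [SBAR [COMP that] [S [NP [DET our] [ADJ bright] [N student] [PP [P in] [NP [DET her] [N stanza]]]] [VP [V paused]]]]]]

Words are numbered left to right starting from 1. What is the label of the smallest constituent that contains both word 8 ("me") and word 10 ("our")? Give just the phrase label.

VP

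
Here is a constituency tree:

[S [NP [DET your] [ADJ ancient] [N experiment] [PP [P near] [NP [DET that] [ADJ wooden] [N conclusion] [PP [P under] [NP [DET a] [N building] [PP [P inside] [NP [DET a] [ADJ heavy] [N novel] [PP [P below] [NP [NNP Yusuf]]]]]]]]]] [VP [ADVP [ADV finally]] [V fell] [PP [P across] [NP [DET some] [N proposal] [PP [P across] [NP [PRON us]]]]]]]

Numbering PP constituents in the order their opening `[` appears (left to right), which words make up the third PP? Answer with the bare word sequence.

inside a heavy novel below Yusuf

The PP opening brackets appear, in order, over: "near that wooden conclusion under a building inside a heavy novel below Yusuf"; "under a building inside a heavy novel below Yusuf"; "inside a heavy novel below Yusuf"; "below Yusuf"; "across some proposal across us"; "across us". The third one spans "inside a heavy novel below Yusuf".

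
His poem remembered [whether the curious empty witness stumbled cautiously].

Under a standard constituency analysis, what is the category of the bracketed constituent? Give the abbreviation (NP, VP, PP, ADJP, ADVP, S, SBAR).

The span is built around the complementizer "whether" — a subordinate clause (SBAR).

SBAR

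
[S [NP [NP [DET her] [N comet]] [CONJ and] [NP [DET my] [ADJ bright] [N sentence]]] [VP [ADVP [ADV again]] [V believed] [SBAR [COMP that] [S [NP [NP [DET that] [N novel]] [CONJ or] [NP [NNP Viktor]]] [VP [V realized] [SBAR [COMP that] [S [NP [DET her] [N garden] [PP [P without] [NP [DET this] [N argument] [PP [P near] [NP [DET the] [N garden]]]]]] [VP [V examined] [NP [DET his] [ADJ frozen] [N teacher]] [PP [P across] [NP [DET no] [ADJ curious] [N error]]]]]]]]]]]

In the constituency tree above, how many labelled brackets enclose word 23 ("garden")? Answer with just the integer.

13

The word sits inside N, which is inside NP, inside PP, inside NP, inside PP, inside NP, inside S, inside SBAR, inside VP, inside S, inside SBAR, inside VP, inside S — 13 brackets in all.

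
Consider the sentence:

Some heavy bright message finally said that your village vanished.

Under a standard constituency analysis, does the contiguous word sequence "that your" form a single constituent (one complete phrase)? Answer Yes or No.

No

The sequence begins inside the complementizer "that" and ends inside the clause "your village vanished"; it crosses a phrase boundary, so no single node in the tree spans exactly those words.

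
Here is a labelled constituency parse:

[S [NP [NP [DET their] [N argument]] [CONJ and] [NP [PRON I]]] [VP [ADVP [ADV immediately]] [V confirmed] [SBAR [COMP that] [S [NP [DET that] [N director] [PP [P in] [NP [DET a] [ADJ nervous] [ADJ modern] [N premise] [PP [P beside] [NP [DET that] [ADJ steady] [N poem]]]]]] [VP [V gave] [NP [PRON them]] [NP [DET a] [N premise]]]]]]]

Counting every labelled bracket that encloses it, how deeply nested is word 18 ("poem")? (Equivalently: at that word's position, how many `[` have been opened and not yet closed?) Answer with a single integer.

10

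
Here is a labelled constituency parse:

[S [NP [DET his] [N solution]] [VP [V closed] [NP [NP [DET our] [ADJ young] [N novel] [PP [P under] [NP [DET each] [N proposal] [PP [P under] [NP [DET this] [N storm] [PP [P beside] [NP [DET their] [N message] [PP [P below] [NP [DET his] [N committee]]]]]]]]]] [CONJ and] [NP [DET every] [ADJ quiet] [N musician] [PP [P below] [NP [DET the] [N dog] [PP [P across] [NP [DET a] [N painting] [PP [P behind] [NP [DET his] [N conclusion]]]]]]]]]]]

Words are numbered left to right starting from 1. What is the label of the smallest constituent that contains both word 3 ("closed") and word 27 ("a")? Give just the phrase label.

The smallest bracket enclosing both words is [VP closed our young novel under each proposal under this storm beside their message below his committee and every quiet musician below the dog across a painting behind his conclusion], so the label is VP.

VP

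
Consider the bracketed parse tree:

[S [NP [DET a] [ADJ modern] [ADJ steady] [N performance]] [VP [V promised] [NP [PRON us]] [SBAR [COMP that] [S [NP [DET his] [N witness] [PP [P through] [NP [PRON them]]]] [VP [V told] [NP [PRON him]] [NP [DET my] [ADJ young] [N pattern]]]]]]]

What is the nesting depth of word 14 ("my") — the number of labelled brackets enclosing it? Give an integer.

7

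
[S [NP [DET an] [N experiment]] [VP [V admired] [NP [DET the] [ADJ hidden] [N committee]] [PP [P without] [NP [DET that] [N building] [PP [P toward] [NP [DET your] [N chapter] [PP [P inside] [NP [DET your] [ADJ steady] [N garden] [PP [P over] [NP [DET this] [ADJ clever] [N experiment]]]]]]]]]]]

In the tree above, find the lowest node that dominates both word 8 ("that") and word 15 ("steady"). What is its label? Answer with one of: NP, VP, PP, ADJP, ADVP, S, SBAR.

Word 8 lies under S → VP → PP → NP → DET; word 15 lies under S → VP → PP → NP → PP → NP → PP → NP → ADJ. The lowest shared node is the NP.

NP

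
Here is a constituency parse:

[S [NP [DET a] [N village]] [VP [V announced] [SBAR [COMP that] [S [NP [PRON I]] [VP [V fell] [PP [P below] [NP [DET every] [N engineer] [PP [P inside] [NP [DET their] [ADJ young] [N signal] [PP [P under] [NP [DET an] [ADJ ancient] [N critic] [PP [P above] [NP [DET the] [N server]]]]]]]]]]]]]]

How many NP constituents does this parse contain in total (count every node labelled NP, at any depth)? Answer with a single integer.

Scanning left to right, an opening `[NP` appears at word positions 1, 5, 8, 11, 15, 19 — 6 in total.

6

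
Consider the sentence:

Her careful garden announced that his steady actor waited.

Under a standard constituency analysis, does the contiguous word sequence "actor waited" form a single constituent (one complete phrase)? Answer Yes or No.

The sequence begins inside the noun phrase "his steady actor" and ends inside the verb phrase "waited"; it crosses a phrase boundary, so no single node in the tree spans exactly those words.

No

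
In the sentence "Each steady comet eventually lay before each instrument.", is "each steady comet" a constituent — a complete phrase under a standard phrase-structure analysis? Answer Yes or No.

The sequence corresponds to a single NP node — the noun phrase "each steady comet".

Yes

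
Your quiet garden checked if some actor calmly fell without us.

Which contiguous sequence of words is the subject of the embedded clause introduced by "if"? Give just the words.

The subject of the embedded clause introduced by "if" is the NP immediately before the verb "fell": "some actor".

some actor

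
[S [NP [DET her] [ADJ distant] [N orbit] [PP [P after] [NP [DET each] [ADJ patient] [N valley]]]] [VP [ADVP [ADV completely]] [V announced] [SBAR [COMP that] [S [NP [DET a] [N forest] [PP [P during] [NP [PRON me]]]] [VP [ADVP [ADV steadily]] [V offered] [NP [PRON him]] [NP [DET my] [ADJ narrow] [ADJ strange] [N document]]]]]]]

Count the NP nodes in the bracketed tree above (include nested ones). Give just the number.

6

Scanning left to right, an opening `[NP` appears at word positions 1, 5, 11, 14, 17, 18 — 6 in total.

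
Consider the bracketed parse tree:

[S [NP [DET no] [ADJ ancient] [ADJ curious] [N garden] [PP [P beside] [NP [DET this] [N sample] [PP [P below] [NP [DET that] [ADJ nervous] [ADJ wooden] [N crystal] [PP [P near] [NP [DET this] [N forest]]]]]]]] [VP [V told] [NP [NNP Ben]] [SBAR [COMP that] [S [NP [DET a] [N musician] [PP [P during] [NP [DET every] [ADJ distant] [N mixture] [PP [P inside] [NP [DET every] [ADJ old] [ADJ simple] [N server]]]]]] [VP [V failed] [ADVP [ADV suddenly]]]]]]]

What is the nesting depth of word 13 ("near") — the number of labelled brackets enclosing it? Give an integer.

8

The word sits inside P, which is inside PP, inside NP, inside PP, inside NP, inside PP, inside NP, inside S — 8 brackets in all.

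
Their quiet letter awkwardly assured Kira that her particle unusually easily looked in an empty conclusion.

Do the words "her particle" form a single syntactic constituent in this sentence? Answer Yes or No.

Yes

The sequence corresponds to a single NP node — the noun phrase "her particle".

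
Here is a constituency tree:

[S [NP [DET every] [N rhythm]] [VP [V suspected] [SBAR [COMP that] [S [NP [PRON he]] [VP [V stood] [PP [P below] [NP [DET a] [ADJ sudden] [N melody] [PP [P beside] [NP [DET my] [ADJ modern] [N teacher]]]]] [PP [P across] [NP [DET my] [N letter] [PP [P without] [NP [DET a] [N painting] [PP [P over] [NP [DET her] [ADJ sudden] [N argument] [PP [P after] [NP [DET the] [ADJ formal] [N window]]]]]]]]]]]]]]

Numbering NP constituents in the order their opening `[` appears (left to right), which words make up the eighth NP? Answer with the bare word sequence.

the formal window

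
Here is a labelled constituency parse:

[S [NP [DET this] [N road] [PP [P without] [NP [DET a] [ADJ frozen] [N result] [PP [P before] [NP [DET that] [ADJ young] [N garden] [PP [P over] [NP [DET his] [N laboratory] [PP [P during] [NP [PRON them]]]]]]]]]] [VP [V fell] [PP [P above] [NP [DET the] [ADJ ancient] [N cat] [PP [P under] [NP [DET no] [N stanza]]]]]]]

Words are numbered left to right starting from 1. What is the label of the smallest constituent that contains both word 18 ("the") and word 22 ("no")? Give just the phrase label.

NP

The smallest bracket enclosing both words is [NP the ancient cat under no stanza], so the label is NP.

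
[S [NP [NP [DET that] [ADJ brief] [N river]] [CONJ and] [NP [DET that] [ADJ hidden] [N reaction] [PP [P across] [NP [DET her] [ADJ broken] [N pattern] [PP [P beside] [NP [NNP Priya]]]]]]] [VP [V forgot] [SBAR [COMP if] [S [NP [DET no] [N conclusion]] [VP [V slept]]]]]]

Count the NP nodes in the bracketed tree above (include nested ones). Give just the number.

6

Listing each NP by its span: [NP that brief river and that hidden reaction across her broken pattern beside Priya]; [NP that brief river]; [NP that hidden reaction across her broken pattern beside Priya]; [NP her broken pattern beside Priya]; [NP Priya]; [NP no conclusion] — that makes 6.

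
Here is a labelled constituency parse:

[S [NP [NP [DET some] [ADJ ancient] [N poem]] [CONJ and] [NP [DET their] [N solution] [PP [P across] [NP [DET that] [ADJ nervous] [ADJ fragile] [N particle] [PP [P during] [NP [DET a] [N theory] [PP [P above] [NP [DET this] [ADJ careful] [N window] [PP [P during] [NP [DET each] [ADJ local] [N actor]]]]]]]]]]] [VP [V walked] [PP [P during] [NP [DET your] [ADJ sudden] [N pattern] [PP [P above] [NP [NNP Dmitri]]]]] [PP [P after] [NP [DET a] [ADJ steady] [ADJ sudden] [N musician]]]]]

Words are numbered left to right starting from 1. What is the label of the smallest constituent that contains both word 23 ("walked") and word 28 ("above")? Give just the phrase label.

VP

Both words fall inside [VP walked during your sudden pattern above Dmitri after a steady sudden musician] (words 23–34), and no smaller constituent contains them both. Label: VP.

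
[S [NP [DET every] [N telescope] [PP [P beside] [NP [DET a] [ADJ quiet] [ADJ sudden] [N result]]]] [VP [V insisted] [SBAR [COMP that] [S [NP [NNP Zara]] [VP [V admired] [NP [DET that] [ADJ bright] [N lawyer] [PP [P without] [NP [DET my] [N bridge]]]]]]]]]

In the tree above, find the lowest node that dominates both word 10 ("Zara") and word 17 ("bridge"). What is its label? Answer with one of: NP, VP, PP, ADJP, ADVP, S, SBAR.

Both words fall inside [S Zara admired that bright lawyer without my bridge] (words 10–17), and no smaller constituent contains them both. Label: S.

S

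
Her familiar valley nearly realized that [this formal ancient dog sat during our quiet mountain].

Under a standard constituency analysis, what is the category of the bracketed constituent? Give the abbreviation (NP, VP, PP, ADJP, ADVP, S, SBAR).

S

"sat" is the head of the bracketed span, so the span is a clause: S.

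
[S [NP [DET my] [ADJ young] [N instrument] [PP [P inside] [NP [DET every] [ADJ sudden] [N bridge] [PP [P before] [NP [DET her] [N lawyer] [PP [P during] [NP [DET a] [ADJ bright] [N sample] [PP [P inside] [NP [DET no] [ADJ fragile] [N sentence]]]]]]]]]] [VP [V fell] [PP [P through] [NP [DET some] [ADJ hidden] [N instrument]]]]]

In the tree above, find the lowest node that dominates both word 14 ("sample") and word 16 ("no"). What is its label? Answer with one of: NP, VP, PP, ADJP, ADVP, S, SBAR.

NP

The smallest bracket enclosing both words is [NP a bright sample inside no fragile sentence], so the label is NP.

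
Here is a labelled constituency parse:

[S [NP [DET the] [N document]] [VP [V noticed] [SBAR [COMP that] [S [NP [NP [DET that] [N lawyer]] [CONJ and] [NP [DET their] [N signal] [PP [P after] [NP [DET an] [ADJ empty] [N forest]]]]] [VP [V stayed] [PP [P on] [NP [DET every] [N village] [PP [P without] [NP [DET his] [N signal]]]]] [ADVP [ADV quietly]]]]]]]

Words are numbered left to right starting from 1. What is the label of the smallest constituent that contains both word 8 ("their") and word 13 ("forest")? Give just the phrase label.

Word 8 lies under S → VP → SBAR → S → NP → NP → DET; word 13 lies under S → VP → SBAR → S → NP → NP → PP → NP → N. The lowest shared node is the NP.

NP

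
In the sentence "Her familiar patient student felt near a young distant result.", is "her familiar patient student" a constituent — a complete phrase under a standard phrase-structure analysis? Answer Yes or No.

Yes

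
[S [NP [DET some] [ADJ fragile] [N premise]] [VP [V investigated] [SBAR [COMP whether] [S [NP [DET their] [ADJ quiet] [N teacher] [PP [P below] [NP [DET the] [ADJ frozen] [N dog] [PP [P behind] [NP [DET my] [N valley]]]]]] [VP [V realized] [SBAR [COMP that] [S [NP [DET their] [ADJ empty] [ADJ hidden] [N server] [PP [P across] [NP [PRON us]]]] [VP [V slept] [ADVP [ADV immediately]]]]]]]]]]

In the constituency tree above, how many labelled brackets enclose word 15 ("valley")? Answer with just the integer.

10

Counting open brackets not yet closed at "valley": [S [VP [SBAR [S [NP [PP [NP [PP [NP [N = 10.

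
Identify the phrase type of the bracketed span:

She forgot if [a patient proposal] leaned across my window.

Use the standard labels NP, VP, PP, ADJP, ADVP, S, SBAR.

The bracketed span "a patient proposal" is headed by "proposal", making it a noun phrase (NP).

NP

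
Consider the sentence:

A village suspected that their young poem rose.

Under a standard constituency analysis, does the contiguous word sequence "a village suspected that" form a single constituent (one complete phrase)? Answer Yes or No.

The sequence begins inside the noun phrase "a village" and ends inside the verb phrase "suspected that their young poem rose"; it crosses a phrase boundary, so no single node in the tree spans exactly those words.

No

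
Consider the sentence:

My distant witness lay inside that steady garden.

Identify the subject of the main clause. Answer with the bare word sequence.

my distant witness

The subject of the main clause is the NP immediately before the verb "lay": "my distant witness".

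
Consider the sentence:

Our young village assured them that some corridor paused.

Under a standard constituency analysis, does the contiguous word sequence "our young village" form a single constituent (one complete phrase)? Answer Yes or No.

Yes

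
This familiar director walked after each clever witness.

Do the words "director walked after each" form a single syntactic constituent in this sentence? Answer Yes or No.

No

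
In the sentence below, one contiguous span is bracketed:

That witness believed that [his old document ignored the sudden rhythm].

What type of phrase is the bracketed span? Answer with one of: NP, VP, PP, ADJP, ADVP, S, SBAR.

S

The bracketed span "his old document ignored the sudden rhythm" is headed by "ignored", making it a clause (S).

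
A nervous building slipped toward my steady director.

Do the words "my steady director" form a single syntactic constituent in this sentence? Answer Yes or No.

Yes

"my steady director" is exactly the noun phrase [NP my steady director], a complete constituent.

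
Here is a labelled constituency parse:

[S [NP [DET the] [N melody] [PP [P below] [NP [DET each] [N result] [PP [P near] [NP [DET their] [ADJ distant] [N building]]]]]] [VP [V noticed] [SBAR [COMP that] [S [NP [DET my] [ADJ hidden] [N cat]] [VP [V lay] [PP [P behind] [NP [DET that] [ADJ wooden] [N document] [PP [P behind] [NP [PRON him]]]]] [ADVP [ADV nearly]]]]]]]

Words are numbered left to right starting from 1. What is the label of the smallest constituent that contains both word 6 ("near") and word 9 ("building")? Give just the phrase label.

The smallest bracket enclosing both words is [PP near their distant building], so the label is PP.

PP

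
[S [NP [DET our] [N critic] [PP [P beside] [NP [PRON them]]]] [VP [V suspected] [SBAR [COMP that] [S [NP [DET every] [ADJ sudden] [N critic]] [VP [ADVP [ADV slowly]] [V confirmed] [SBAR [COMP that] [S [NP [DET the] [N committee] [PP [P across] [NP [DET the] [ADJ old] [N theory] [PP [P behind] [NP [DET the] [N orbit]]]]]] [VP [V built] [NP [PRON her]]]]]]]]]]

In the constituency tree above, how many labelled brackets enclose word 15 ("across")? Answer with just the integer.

10

Counting open brackets not yet closed at "across": [S [VP [SBAR [S [VP [SBAR [S [NP [PP [P = 10.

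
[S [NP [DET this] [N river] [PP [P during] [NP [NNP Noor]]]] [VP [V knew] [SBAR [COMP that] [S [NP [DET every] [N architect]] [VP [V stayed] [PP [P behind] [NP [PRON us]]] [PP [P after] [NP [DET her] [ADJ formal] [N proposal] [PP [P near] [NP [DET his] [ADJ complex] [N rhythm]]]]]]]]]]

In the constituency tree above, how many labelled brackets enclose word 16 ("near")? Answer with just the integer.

9

The word sits inside P, which is inside PP, inside NP, inside PP, inside VP, inside S, inside SBAR, inside VP, inside S — 9 brackets in all.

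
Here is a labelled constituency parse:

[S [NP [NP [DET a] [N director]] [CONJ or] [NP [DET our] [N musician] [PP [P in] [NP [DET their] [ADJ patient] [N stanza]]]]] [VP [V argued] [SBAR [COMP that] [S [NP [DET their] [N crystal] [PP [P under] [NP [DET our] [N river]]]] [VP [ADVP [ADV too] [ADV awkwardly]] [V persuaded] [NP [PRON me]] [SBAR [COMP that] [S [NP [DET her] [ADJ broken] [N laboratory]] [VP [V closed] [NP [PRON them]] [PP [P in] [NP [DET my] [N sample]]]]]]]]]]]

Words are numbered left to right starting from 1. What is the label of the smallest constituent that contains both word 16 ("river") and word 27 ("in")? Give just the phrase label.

S

Word 16 lies under S → VP → SBAR → S → NP → PP → NP → N; word 27 lies under S → VP → SBAR → S → VP → SBAR → S → VP → PP → P. The lowest shared node is the S.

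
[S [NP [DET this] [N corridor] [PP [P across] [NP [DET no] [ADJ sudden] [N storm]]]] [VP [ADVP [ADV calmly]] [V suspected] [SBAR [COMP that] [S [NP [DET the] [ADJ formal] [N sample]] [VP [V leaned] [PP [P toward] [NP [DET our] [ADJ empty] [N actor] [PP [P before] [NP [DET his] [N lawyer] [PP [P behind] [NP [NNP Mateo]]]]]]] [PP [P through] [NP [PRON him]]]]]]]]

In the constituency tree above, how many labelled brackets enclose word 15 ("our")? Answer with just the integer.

Counting open brackets not yet closed at "our": [S [VP [SBAR [S [VP [PP [NP [DET = 8.

8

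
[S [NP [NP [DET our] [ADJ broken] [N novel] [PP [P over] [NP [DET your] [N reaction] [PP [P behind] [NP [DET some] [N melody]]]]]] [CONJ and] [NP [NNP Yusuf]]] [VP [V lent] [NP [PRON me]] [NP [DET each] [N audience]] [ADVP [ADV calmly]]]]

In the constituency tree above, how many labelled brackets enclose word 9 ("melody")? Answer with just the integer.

The word sits inside N, which is inside NP, inside PP, inside NP, inside PP, inside NP, inside NP, inside S — 8 brackets in all.

8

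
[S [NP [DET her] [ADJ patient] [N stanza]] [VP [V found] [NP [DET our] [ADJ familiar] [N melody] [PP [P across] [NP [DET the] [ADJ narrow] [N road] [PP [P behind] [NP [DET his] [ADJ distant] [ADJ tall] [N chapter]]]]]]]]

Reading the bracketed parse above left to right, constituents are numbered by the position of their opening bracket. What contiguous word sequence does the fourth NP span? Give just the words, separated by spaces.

In left-to-right order the NP constituents are "her patient stanza"; "our familiar melody across the narrow road behind his distant tall chapter"; "the narrow road behind his distant tall chapter"; "his distant tall chapter". Number 4 is "his distant tall chapter".

his distant tall chapter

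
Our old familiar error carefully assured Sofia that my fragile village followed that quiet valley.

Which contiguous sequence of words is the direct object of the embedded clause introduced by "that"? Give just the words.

The verb of the embedded clause introduced by "that" is "followed"; its direct object is the NP "that quiet valley".

that quiet valley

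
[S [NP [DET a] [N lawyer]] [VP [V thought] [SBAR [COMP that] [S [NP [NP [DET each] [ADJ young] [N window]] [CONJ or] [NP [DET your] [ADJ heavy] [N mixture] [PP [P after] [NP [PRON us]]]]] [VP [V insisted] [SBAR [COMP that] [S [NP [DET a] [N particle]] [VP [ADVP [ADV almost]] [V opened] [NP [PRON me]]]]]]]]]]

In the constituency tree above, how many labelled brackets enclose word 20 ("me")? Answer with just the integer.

10

Counting open brackets not yet closed at "me": [S [VP [SBAR [S [VP [SBAR [S [VP [NP [PRON = 10.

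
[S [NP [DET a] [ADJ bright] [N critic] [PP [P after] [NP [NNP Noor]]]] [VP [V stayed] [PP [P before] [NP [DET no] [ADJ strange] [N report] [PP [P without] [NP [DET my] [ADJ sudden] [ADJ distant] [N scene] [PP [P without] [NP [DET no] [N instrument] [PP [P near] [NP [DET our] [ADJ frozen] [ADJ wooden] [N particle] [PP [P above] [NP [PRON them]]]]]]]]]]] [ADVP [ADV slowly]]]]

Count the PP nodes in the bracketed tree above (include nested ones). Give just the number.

The PP constituents are: [PP after Noor]; [PP before no strange report without my sudden distant scene without no instrument near our frozen wooden particle above them]; [PP without my sudden distant scene without no instrument near our frozen wooden particle above them]; [PP without no instrument near our frozen wooden particle above them]; [PP near our frozen wooden particle above them]; [PP above them]. Total: 6.

6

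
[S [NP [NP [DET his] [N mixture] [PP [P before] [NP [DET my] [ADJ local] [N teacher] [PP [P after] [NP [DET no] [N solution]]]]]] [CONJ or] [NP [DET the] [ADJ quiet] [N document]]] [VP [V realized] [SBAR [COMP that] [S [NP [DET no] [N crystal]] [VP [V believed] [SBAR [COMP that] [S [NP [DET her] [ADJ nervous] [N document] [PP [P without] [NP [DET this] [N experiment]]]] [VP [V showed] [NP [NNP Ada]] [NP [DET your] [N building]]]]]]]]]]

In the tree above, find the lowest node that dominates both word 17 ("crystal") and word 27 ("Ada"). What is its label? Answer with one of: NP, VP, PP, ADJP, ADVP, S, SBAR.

S

Word 17 lies under S → VP → SBAR → S → NP → N; word 27 lies under S → VP → SBAR → S → VP → SBAR → S → VP → NP → NNP. The lowest shared node is the S.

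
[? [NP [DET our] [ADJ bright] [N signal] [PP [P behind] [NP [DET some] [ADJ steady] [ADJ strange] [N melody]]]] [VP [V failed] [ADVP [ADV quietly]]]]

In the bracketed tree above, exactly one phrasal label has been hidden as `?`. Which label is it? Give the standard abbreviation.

S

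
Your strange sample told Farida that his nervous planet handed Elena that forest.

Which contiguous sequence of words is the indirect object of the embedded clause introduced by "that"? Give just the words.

Elena

"handed" heads the VP of the embedded clause introduced by "that", and "Elena" is its indirect object.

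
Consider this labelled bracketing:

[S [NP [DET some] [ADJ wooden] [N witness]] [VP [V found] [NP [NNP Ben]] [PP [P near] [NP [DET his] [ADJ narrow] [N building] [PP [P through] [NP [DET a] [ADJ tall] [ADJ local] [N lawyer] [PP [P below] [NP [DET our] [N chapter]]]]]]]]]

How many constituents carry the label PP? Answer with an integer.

Scanning left to right, an opening `[PP` appears at word positions 6, 10, 15 — 3 in total.

3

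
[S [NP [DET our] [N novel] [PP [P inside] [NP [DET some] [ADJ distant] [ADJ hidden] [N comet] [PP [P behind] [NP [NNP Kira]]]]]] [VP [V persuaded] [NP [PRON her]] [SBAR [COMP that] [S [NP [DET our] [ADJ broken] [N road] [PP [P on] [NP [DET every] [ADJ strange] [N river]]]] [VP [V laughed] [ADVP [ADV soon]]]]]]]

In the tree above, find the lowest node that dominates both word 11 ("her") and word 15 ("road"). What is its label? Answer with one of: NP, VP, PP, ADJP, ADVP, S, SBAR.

VP

The smallest bracket enclosing both words is [VP persuaded her that our broken road on every strange river laughed soon], so the label is VP.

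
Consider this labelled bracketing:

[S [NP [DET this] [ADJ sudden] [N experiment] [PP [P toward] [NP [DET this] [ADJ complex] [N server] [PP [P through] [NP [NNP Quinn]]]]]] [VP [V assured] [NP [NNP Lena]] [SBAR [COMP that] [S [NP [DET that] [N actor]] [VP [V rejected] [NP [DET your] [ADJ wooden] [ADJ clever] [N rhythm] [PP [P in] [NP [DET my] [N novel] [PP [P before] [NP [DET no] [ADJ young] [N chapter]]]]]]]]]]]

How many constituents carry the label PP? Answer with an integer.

4

Listing each PP by its span: [PP toward this complex server through Quinn]; [PP through Quinn]; [PP in my novel before no young chapter]; [PP before no young chapter] — that makes 4.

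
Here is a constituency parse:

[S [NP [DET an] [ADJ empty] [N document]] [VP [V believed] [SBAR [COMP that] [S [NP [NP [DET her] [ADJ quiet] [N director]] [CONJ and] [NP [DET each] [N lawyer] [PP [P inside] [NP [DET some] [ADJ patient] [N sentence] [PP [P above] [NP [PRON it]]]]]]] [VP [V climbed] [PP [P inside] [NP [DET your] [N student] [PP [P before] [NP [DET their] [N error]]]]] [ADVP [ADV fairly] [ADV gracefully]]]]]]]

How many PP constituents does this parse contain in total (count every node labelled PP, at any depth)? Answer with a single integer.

4

The PP constituents are: [PP inside some patient sentence above it]; [PP above it]; [PP inside your student before their error]; [PP before their error]. Total: 4.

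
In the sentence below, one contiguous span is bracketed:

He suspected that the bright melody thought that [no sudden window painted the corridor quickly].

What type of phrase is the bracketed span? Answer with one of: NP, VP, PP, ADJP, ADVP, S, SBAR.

S

The bracketed span "no sudden window painted the corridor quickly" is headed by "painted", making it a clause (S).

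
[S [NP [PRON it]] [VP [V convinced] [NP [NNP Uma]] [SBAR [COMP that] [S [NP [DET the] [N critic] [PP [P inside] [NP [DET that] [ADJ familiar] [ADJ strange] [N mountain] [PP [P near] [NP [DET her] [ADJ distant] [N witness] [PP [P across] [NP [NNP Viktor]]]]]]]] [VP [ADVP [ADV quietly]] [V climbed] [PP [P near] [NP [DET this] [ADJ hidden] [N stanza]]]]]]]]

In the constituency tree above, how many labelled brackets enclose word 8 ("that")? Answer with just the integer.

8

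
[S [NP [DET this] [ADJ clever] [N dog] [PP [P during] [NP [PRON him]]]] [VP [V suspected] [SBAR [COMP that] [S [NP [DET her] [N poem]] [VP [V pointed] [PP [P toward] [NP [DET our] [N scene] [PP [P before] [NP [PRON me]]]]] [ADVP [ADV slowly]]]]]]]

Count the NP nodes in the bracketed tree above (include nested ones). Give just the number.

Scanning left to right, an opening `[NP` appears at word positions 1, 5, 8, 12, 15 — 5 in total.

5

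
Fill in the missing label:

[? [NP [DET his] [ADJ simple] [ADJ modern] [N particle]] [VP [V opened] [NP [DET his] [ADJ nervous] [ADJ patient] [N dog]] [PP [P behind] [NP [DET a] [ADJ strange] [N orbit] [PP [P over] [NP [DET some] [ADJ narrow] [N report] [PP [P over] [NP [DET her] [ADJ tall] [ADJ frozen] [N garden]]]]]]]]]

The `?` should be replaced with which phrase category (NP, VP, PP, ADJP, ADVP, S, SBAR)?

S

The `?` node immediately contains: NP, VP. That is the internal structure of a clause, so the label is S.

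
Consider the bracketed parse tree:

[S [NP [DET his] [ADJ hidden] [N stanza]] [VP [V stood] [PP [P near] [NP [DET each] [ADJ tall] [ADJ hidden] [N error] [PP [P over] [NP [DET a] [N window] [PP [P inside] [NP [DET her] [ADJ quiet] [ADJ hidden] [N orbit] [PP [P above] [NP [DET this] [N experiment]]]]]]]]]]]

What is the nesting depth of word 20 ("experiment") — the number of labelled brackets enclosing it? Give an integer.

11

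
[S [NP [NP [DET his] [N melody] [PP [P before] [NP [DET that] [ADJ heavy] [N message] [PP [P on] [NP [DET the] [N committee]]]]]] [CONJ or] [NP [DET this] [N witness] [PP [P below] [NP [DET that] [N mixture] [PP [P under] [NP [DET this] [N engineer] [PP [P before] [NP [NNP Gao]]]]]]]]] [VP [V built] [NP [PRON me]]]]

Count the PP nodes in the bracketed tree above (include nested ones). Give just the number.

Scanning left to right, an opening `[PP` appears at word positions 3, 7, 13, 16, 19 — 5 in total.

5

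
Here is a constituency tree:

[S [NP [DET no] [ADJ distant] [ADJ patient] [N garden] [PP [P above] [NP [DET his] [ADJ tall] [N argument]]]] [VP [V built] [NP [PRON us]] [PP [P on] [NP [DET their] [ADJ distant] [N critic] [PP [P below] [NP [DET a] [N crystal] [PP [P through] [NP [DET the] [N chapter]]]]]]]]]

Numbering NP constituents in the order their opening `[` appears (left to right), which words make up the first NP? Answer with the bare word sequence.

no distant patient garden above his tall argument

In left-to-right order the NP constituents are "no distant patient garden above his tall argument"; "his tall argument"; "us"; "their distant critic below a crystal through the chapter"; "a crystal through the chapter"; "the chapter". Number 1 is "no distant patient garden above his tall argument".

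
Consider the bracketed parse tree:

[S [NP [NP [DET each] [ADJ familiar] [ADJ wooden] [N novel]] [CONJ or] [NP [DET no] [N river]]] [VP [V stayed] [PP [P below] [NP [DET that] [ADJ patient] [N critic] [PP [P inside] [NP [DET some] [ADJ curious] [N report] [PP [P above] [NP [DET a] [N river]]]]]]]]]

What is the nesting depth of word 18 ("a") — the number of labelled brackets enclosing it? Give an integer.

9

The word sits inside DET, which is inside NP, inside PP, inside NP, inside PP, inside NP, inside PP, inside VP, inside S — 9 brackets in all.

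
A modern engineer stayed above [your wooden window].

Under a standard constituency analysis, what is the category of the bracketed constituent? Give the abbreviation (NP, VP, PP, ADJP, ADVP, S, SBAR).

The bracketed span "your wooden window" is headed by "window", making it a noun phrase (NP).

NP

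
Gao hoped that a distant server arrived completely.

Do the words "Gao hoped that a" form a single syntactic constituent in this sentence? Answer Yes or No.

The sequence begins inside the noun phrase "Gao" and ends inside the verb phrase "hoped that a distant server arrived completely"; it crosses a phrase boundary, so no single node in the tree spans exactly those words.

No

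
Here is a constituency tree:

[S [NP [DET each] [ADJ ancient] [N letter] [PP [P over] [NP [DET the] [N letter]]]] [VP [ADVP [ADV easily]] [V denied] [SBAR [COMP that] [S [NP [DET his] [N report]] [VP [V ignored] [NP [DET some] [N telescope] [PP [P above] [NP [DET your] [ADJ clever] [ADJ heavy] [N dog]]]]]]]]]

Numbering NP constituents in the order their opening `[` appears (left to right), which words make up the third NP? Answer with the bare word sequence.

his report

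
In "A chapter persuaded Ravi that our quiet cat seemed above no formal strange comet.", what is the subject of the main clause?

The subject of the main clause is the NP immediately before the verb "persuaded": "a chapter".

a chapter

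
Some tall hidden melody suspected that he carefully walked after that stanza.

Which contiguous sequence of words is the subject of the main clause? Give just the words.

The subject of the main clause is the NP immediately before the verb "suspected": "some tall hidden melody".

some tall hidden melody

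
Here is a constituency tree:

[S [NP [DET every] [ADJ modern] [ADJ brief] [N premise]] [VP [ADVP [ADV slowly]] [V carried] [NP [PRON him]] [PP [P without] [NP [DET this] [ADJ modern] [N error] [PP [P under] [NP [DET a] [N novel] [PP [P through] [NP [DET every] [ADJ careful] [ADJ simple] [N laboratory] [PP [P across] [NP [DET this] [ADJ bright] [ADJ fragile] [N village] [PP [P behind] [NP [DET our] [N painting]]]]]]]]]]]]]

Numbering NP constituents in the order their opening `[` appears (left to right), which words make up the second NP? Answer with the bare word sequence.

him

In left-to-right order the NP constituents are "every modern brief premise"; "him"; "this modern error under a novel through every careful simple laboratory across this bright fragile village behind our painting"; "a novel through every careful simple laboratory across this bright fragile village behind our painting"; "every careful simple laboratory across this bright fragile village behind our painting"; "this bright fragile village behind our painting"; "our painting". Number 2 is "him".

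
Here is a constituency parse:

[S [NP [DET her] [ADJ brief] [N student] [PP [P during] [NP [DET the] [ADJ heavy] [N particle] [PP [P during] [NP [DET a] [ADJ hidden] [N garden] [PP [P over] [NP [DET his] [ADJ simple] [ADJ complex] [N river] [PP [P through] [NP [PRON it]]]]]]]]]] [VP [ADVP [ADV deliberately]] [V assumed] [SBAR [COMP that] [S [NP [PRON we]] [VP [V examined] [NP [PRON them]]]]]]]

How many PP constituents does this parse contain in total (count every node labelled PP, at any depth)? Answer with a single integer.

Scanning left to right, an opening `[PP` appears at word positions 4, 8, 12, 17 — 4 in total.

4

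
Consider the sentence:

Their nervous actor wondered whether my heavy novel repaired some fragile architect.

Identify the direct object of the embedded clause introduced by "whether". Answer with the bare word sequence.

some fragile architect

Within the embedded clause introduced by "whether", the direct object of "repaired" is "some fragile architect".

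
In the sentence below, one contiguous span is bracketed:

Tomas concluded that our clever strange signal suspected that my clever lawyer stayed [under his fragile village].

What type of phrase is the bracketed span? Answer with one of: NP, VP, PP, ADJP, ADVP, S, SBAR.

PP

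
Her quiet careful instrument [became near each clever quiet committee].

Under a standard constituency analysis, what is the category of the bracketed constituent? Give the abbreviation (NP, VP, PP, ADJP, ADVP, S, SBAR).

The bracketed span "became near each clever quiet committee" is headed by "became", making it a verb phrase (VP).

VP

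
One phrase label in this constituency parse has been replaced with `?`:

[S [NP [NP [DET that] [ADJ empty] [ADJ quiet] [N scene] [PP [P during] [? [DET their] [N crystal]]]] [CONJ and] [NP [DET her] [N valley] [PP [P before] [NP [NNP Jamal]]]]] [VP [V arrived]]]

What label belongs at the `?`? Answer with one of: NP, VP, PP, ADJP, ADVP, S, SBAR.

NP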